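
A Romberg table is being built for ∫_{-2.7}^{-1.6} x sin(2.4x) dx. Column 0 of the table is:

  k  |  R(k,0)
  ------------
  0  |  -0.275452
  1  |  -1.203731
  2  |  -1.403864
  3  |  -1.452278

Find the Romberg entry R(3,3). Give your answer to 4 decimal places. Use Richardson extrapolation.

Richardson extrapolation on the trapezoidal column (denominator 4−1=3):
R(1,1) = -1.203731 + (-1.203731 − (-0.275452))/3 = -1.513157
R(2,1) = (4·(-1.403864) − (-1.203731)) / 3 = -1.470575
R(3,1) = -1.452278 + (-1.452278 − (-1.403864))/3 = -1.468416
R(2,2) = (16·(-1.470575) − (-1.513157)) / 15 = -1.467736
R(3,2) = -1.468416 + (-1.468416 − (-1.470575))/15 = -1.468272
R(3,3) = -1.468272 + (-1.468272 − (-1.467736))/63 = -1.468281

-1.4683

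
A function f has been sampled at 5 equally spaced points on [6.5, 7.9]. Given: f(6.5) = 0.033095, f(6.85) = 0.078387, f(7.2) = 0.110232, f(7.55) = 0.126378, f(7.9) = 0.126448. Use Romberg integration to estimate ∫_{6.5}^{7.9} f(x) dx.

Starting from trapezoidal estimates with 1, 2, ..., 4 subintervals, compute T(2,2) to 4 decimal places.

T(0,0) (trapezoid, 1 panel, h=1.4000): 0.111680
T(1,0) (trapezoid, 2 panels, h=0.7000): 0.133002
T(2,0) (trapezoid, 4 panels, h=0.3500): 0.138169
T(1,1) = 0.133002 + (0.133002 − 0.111680)/3 = 0.140109
T(2,1) = 0.138169 + (0.138169 − 0.133002)/3 = 0.139891
T(2,2) = 0.139891 + (0.139891 − 0.140109)/15 = 0.139876

0.1399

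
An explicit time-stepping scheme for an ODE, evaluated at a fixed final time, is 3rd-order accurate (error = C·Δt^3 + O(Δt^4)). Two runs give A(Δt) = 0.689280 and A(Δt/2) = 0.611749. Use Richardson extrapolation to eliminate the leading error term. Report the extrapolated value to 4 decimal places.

The leading error scales as Δt^3; refining by a factor of 2 reduces it by 2^3 = 8.
Extrapolated value = (8·A(Δt/2) − A(Δt)) / (8 − 1)
= (8·0.611749 − 0.689280) / 7
= 4.204712 / 7 = 0.600673

0.6007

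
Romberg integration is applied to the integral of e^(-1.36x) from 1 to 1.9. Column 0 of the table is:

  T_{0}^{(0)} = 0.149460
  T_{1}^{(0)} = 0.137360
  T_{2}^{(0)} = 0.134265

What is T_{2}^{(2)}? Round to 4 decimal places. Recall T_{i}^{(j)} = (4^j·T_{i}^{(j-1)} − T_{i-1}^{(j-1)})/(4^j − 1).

0.1332

T_{1}^{(1)} = 0.137360 + (0.137360 − 0.149460)/3 = 0.133327
T_{2}^{(1)} = (4·0.134265 − 0.137360) / 3 = 0.133233
T_{2}^{(2)} = 0.133233 + (0.133233 − 0.133327)/15 = 0.133227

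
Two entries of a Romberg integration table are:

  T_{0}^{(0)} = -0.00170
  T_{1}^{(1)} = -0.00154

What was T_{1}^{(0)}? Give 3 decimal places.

-0.002

From T_{1}^{(1)} = (4·T_{1}^{(0)} − T_{0}^{(0)})/3, solve for T_{1}^{(0)}:
4·T_{1}^{(0)} = 3·(-0.00154) + (-0.00170) = -0.00632
T_{1}^{(0)} = -0.00158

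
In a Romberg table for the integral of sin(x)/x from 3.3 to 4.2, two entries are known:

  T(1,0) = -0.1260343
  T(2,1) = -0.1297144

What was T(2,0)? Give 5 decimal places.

From T(2,1) = (4·T(2,0) − T(1,0))/3, solve for T(2,0):
4·T(2,0) = 3·(-0.1297144) + (-0.1260343) = -0.5151775
T(2,0) = -0.1287944

-0.12879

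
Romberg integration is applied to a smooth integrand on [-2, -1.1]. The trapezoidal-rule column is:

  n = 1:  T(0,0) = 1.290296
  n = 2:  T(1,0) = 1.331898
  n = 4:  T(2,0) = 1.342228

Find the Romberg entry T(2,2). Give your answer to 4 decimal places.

1.3457

Richardson extrapolation on the trapezoidal column (denominator 4−1=3):
T(1,1) = (4·1.331898 − 1.290296) / 3 = 1.345765
T(2,1) = 1.342228 + (1.342228 − 1.331898)/3 = 1.345671
T(2,2) = 1.345671 + (1.345671 − 1.345765)/15 = 1.345665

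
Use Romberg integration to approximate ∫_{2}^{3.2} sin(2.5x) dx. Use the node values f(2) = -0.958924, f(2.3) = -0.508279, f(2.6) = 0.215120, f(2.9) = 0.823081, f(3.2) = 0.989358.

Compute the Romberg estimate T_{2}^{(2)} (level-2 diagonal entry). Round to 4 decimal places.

T_{0}^{(0)} (trapezoid, 1 panel, h=1.2000): 0.018260
T_{1}^{(0)} (trapezoid, 2 panels, h=0.6000): 0.138202
T_{2}^{(0)} (trapezoid, 4 panels, h=0.3000): 0.163542
T_{1}^{(1)} = 0.138202 + (0.138202 − 0.018260)/3 = 0.178183
T_{2}^{(1)} = 0.163542 + (0.163542 − 0.138202)/3 = 0.171989
T_{2}^{(2)} = 0.171989 + (0.171989 − 0.178183)/15 = 0.171576

0.1716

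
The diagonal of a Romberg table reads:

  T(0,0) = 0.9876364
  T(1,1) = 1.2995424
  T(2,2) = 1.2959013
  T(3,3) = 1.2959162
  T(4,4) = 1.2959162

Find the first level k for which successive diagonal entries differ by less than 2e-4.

k = 3

|T(1,1) − T(0,0)| = 0.3119060 ≥ 2e-4
|T(2,2) − T(1,1)| = 0.0036411 ≥ 2e-4
|T(3,3) − T(2,2)| = 0.0000149 < 2e-4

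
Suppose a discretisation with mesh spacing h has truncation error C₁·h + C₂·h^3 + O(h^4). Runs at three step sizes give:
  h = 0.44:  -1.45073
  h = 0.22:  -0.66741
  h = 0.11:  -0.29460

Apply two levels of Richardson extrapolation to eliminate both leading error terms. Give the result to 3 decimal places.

First eliminate the h term (factor 2^1 = 2):
  B₁ = (2·(-0.66741) − (-1.45073))/1 = 0.11591
  B₂ = (2·(-0.29460) − (-0.66741))/1 = 0.07821
Then eliminate the h^3 term (factor 2^3 = 8):
  (8·0.07821 − 0.11591)/7 = 0.07282

0.073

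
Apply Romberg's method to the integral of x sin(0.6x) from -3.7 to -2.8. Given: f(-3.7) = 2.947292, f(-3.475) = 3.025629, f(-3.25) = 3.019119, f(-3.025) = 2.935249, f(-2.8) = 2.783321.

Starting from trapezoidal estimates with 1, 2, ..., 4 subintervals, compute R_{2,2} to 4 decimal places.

2.6709

R_{0,0} (trapezoid, 1 panel, h=0.9000): 2.578776
R_{1,0} (trapezoid, 2 panels, h=0.4500): 2.647991
R_{2,0} (trapezoid, 4 panels, h=0.2250): 2.665193
R_{1,1} = 2.647991 + (2.647991 − 2.578776)/3 = 2.671063
R_{2,1} = 2.665193 + (2.665193 − 2.647991)/3 = 2.670927
R_{2,2} = 2.670927 + (2.670927 − 2.671063)/15 = 2.670918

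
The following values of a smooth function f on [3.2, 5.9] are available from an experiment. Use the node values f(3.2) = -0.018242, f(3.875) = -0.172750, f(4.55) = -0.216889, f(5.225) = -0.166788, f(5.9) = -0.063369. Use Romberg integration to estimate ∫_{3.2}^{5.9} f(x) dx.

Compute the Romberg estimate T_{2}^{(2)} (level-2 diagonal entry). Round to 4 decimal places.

T_{0}^{(0)} (trapezoid, 1 panel, h=2.7000): -0.110175
T_{1}^{(0)} (trapezoid, 2 panels, h=1.3500): -0.347888
T_{2}^{(0)} (trapezoid, 4 panels, h=0.6750): -0.403132
T_{1}^{(1)} = -0.347888 + (-0.347888 − (-0.110175))/3 = -0.427126
T_{2}^{(1)} = -0.403132 + (-0.403132 − (-0.347888))/3 = -0.421547
T_{2}^{(2)} = -0.421547 + (-0.421547 − (-0.427126))/15 = -0.421175

-0.4212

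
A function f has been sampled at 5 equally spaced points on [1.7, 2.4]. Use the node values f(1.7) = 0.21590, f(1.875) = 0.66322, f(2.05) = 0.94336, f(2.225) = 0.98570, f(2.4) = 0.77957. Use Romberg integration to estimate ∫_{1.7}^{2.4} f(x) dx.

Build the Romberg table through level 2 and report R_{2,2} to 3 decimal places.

R_{0,0} (trapezoid, 1 panel, h=0.7000): 0.34841
R_{1,0} (trapezoid, 2 panels, h=0.3500): 0.50438
R_{2,0} (trapezoid, 4 panels, h=0.1750): 0.54075
R_{1,1} = 0.50438 + (0.50438 − 0.34841)/3 = 0.55637
R_{2,1} = 0.54075 + (0.54075 − 0.50438)/3 = 0.55287
R_{2,2} = 0.55287 + (0.55287 − 0.55637)/15 = 0.55264

0.553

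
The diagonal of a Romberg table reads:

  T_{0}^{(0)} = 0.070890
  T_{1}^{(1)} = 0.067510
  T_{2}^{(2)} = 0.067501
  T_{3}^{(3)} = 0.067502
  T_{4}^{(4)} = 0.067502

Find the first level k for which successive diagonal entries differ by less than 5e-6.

|T_{1}^{(1)} − T_{0}^{(0)}| = 0.003380 ≥ 5e-6
|T_{2}^{(2)} − T_{1}^{(1)}| = 0.000009 ≥ 5e-6
|T_{3}^{(3)} − T_{2}^{(2)}| = 0.000001 < 5e-6

k = 3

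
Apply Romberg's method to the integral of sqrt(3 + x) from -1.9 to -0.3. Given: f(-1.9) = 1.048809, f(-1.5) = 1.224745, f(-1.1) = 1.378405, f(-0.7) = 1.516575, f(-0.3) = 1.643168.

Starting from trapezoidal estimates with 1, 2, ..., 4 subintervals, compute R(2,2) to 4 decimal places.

R(0,0) (trapezoid, 1 panel, h=1.6000): 2.153582
R(1,0) (trapezoid, 2 panels, h=0.8000): 2.179515
R(2,0) (trapezoid, 4 panels, h=0.4000): 2.186285
R(1,1) = 2.179515 + (2.179515 − 2.153582)/3 = 2.188159
R(2,1) = 2.186285 + (2.186285 − 2.179515)/3 = 2.188542
R(2,2) = 2.188542 + (2.188542 − 2.188159)/15 = 2.188568

2.1886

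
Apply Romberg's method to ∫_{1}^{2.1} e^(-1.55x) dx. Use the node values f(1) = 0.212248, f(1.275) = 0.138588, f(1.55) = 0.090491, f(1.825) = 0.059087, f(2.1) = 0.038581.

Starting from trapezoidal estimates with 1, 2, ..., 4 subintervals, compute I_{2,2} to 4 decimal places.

I_{0,0} (trapezoid, 1 panel, h=1.1000): 0.137956
I_{1,0} (trapezoid, 2 panels, h=0.5500): 0.118748
I_{2,0} (trapezoid, 4 panels, h=0.2750): 0.113735
I_{1,1} = 0.118748 + (0.118748 − 0.137956)/3 = 0.112345
I_{2,1} = 0.113735 + (0.113735 − 0.118748)/3 = 0.112064
I_{2,2} = 0.112064 + (0.112064 − 0.112345)/15 = 0.112045

0.1120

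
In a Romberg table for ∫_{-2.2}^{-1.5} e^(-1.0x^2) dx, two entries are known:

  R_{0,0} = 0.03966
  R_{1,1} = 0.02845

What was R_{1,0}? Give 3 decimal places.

From R_{1,1} = (4·R_{1,0} − R_{0,0})/3, solve for R_{1,0}:
4·R_{1,0} = 3·0.02845 + 0.03966 = 0.12501
R_{1,0} = 0.03125

0.031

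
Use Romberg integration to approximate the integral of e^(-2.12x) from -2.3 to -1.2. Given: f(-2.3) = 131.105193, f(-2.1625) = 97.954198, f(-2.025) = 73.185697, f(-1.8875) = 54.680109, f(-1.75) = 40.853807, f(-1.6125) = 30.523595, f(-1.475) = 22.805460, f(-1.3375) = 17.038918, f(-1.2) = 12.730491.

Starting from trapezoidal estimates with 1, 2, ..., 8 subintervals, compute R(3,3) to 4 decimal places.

R(0,0) (trapezoid, 1 panel, h=1.1000): 79.109626
R(1,0) (trapezoid, 2 panels, h=0.5500): 62.024407
R(2,0) (trapezoid, 4 panels, h=0.2750): 57.409772
R(3,0) (trapezoid, 8 panels, h=0.1375): 56.231949
R(1,1) = 62.024407 + (62.024407 − 79.109626)/3 = 56.329334
R(2,1) = 57.409772 + (57.409772 − 62.024407)/3 = 55.871560
R(3,1) = 56.231949 + (56.231949 − 57.409772)/3 = 55.839341
R(2,2) = 55.871560 + (55.871560 − 56.329334)/15 = 55.841042
R(3,2) = 55.839341 + (55.839341 − 55.871560)/15 = 55.837193
R(3,3) = 55.837193 + (55.837193 − 55.841042)/63 = 55.837132

55.8371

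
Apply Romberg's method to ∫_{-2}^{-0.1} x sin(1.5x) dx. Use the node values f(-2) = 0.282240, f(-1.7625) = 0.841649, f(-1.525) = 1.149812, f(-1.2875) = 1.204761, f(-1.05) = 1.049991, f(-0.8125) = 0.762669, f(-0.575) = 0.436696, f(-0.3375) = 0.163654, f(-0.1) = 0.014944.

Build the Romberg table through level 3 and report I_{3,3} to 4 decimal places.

I_{0,0} (trapezoid, 1 panel, h=1.9000): 0.282325
I_{1,0} (trapezoid, 2 panels, h=0.9500): 1.138654
I_{2,0} (trapezoid, 4 panels, h=0.4750): 1.322918
I_{3,0} (trapezoid, 8 panels, h=0.2375): 1.367483
I_{1,1} = 1.138654 + (1.138654 − 0.282325)/3 = 1.424097
I_{2,1} = 1.322918 + (1.322918 − 1.138654)/3 = 1.384339
I_{3,1} = 1.367483 + (1.367483 − 1.322918)/3 = 1.382338
I_{2,2} = 1.384339 + (1.384339 − 1.424097)/15 = 1.381688
I_{3,2} = 1.382338 + (1.382338 − 1.384339)/15 = 1.382205
I_{3,3} = 1.382205 + (1.382205 − 1.381688)/63 = 1.382213

1.3822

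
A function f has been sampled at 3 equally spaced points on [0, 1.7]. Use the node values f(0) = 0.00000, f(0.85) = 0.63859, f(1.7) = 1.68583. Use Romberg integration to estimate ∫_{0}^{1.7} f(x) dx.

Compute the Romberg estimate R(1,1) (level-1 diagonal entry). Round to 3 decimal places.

R(0,0) (trapezoid, 1 panel, h=1.7000): 1.43296
R(1,0) (trapezoid, 2 panels, h=0.8500): 1.25928
R(1,1) = 1.25928 + (1.25928 − 1.43296)/3 = 1.20139

1.201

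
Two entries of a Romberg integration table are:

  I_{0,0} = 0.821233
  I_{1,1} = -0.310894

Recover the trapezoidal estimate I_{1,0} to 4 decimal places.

From I_{1,1} = (4·I_{1,0} − I_{0,0})/3, solve for I_{1,0}:
4·I_{1,0} = 3·(-0.310894) + 0.821233 = -0.111449
I_{1,0} = -0.027862

-0.0279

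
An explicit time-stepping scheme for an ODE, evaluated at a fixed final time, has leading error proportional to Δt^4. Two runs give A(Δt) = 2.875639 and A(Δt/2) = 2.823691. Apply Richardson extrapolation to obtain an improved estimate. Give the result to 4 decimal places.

2.8202

The leading error scales as Δt^4; refining by a factor of 2 reduces it by 2^4 = 16.
Extrapolated value = (16·A(Δt/2) − A(Δt)) / (16 − 1)
= (16·2.823691 − 2.875639) / 15
= 42.303417 / 15 = 2.820228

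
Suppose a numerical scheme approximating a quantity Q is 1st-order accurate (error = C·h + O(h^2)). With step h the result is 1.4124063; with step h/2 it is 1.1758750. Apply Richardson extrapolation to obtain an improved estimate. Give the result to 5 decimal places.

0.93934

The leading error scales as h; refining by a factor of 2 reduces it by 2^1 = 2.
Extrapolated value = (2·A(h/2) − A(h)) / (2 − 1)
= (2·1.1758750 − 1.4124063) / 1
= 0.9393437 / 1 = 0.9393437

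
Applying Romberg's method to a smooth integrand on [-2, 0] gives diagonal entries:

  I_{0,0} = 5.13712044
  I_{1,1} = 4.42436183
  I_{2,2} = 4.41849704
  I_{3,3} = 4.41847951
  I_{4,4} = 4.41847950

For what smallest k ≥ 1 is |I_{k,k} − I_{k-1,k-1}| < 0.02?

|I_{1,1} − I_{0,0}| = 0.71275861 ≥ 0.02
|I_{2,2} − I_{1,1}| = 0.00586479 < 0.02

k = 2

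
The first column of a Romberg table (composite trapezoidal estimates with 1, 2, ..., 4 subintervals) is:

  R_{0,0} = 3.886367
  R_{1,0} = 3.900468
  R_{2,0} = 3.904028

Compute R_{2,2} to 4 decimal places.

3.9052

R_{1,1} = 3.900468 + (3.900468 − 3.886367)/3 = 3.905168
R_{2,1} = 3.904028 + (3.904028 − 3.900468)/3 = 3.905215
R_{2,2} = 3.905215 + (3.905215 − 3.905168)/15 = 3.905218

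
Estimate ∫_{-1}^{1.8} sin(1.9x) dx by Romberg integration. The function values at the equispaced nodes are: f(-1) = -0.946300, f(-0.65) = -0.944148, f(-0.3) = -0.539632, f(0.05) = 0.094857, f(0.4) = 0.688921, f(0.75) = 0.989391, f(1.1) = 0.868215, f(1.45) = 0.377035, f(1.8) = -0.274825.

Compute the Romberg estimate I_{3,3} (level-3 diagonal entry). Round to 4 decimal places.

0.3361

I_{0,0} (trapezoid, 1 panel, h=2.8000): -1.709575
I_{1,0} (trapezoid, 2 panels, h=1.4000): 0.109702
I_{2,0} (trapezoid, 4 panels, h=0.7000): 0.284859
I_{3,0} (trapezoid, 8 panels, h=0.3500): 0.323427
I_{1,1} = 0.109702 + (0.109702 − (-1.709575))/3 = 0.716128
I_{2,1} = 0.284859 + (0.284859 − 0.109702)/3 = 0.343245
I_{3,1} = 0.323427 + (0.323427 − 0.284859)/3 = 0.336283
I_{2,2} = 0.343245 + (0.343245 − 0.716128)/15 = 0.318386
I_{3,2} = 0.336283 + (0.336283 − 0.343245)/15 = 0.335819
I_{3,3} = 0.335819 + (0.335819 − 0.318386)/63 = 0.336096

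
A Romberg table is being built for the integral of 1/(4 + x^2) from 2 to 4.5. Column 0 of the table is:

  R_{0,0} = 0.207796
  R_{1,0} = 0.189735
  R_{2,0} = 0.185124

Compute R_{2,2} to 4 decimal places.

0.1836

R_{1,1} = (4·0.189735 − 0.207796) / 3 = 0.183715
R_{2,1} = (4·0.185124 − 0.189735) / 3 = 0.183587
R_{2,2} = 0.183587 + (0.183587 − 0.183715)/15 = 0.183578
(Column j=1 coincides with Simpson's rule on the same nodes.)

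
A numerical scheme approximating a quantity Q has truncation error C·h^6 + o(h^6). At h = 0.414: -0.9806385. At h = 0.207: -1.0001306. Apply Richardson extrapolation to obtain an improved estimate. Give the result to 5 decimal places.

Extrapolated value = (64·A(h/2) − A(h)) / (64 − 1)
= (64·(-1.0001306) − (-0.9806385)) / 63
= -63.0277199 / 63 = -1.0004400

-1.00044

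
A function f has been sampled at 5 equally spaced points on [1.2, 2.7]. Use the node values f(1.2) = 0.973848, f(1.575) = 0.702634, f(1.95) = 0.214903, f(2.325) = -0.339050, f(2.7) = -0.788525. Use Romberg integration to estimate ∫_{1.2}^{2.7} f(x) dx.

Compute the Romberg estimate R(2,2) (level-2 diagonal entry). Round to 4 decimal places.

0.2585

R(0,0) (trapezoid, 1 panel, h=1.5000): 0.138992
R(1,0) (trapezoid, 2 panels, h=0.7500): 0.230673
R(2,0) (trapezoid, 4 panels, h=0.3750): 0.251681
R(1,1) = 0.230673 + (0.230673 − 0.138992)/3 = 0.261233
R(2,1) = 0.251681 + (0.251681 − 0.230673)/3 = 0.258684
R(2,2) = 0.258684 + (0.258684 − 0.261233)/15 = 0.258514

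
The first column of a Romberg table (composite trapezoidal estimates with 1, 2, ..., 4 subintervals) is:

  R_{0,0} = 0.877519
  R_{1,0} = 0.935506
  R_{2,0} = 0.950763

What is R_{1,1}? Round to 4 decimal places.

0.9548

R_{1,1} = 0.935506 + (0.935506 − 0.877519)/3 = 0.954835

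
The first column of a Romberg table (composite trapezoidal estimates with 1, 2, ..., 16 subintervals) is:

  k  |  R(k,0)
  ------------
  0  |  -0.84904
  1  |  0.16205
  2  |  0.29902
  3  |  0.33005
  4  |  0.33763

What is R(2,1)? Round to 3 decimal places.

R(2,1) = (4·0.29902 − 0.16205) / 3 = 0.34468

0.345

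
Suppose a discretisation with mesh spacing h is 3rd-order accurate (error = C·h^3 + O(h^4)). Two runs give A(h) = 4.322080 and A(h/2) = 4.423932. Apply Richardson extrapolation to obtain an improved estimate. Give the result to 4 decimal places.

The leading error scales as h^3; refining by a factor of 2 reduces it by 2^3 = 8.
Extrapolated value = (8·A(h/2) − A(h)) / (8 − 1)
= (8·4.423932 − 4.322080) / 7
= 31.069376 / 7 = 4.438482

4.4385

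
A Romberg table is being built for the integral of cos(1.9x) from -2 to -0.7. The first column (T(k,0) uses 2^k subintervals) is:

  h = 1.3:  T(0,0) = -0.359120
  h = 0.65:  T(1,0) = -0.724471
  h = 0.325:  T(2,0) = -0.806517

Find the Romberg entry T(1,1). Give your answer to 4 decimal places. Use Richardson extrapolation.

Richardson extrapolation on the trapezoidal column (denominator 4−1=3):
T(1,1) = (4·(-0.724471) − (-0.359120)) / 3 = -0.846255

-0.8463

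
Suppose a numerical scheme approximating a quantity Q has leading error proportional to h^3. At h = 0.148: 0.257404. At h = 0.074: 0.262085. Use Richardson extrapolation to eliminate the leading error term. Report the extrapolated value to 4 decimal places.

0.2628

Extrapolated value = (8·A(h/2) − A(h)) / (8 − 1)
= (8·0.262085 − 0.257404) / 7
= 1.839276 / 7 = 0.262754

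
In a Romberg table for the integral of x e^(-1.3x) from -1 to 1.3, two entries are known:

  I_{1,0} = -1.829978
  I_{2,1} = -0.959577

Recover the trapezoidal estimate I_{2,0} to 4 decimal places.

-1.1772

From I_{2,1} = (4·I_{2,0} − I_{1,0})/3, solve for I_{2,0}:
4·I_{2,0} = 3·(-0.959577) + (-1.829978) = -4.708709
I_{2,0} = -1.177177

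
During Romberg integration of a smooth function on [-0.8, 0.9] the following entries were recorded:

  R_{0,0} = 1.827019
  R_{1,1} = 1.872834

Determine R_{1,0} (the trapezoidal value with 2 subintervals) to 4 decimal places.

1.8614

From R_{1,1} = (4·R_{1,0} − R_{0,0})/3, solve for R_{1,0}:
4·R_{1,0} = 3·1.872834 + 1.827019 = 7.445521
R_{1,0} = 1.861380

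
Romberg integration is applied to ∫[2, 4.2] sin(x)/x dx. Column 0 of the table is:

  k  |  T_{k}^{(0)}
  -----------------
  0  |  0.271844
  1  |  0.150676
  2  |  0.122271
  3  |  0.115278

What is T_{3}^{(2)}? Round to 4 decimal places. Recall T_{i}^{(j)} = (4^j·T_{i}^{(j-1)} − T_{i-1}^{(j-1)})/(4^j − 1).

Richardson extrapolation on the trapezoidal column (denominator 4−1=3):
T_{2}^{(1)} = (4·0.122271 − 0.150676) / 3 = 0.112803
T_{3}^{(1)} = (4·0.115278 − 0.122271) / 3 = 0.112947
T_{3}^{(2)} = 0.112947 + (0.112947 − 0.112803)/15 = 0.112957

0.1130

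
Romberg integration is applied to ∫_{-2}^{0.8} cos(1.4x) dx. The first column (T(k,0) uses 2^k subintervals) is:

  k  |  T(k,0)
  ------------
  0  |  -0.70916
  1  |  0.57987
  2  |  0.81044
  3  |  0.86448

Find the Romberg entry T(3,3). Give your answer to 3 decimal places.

Richardson extrapolation on the trapezoidal column (denominator 4−1=3):
T(1,1) = 0.57987 + (0.57987 − (-0.70916))/3 = 1.00955
T(2,1) = (4·0.81044 − 0.57987) / 3 = 0.88730
T(3,1) = (4·0.86448 − 0.81044) / 3 = 0.88249
T(2,2) = 0.88730 + (0.88730 − 1.00955)/15 = 0.87915
T(3,2) = 0.88249 + (0.88249 − 0.88730)/15 = 0.88217
T(3,3) = (64·0.88217 − 0.87915) / 63 = 0.88222

0.882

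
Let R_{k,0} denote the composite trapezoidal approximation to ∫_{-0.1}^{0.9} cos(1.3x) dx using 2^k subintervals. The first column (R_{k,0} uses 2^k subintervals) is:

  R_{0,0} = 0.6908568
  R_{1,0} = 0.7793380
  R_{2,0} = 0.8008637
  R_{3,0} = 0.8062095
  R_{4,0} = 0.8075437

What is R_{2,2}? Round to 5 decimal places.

Richardson extrapolation on the trapezoidal column (denominator 4−1=3):
R_{1,1} = 0.7793380 + (0.7793380 − 0.6908568)/3 = 0.8088317
R_{2,1} = (4·0.8008637 − 0.7793380) / 3 = 0.8080389
R_{2,2} = 0.8080389 + (0.8080389 − 0.8088317)/15 = 0.8079860

0.80799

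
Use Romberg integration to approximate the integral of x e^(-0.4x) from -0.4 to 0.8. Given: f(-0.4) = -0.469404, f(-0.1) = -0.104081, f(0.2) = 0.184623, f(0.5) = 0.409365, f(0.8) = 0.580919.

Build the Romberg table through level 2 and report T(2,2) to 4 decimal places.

0.1702

T(0,0) (trapezoid, 1 panel, h=1.2000): 0.066909
T(1,0) (trapezoid, 2 panels, h=0.6000): 0.144228
T(2,0) (trapezoid, 4 panels, h=0.3000): 0.163699
T(1,1) = 0.144228 + (0.144228 − 0.066909)/3 = 0.170001
T(2,1) = 0.163699 + (0.163699 − 0.144228)/3 = 0.170189
T(2,2) = 0.170189 + (0.170189 − 0.170001)/15 = 0.170202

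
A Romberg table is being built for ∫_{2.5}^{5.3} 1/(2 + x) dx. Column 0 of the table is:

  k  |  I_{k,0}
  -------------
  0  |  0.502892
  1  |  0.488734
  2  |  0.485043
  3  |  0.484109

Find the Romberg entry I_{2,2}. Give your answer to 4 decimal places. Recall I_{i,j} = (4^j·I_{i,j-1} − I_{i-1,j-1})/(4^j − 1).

0.4838

Richardson extrapolation on the trapezoidal column (denominator 4−1=3):
I_{1,1} = 0.488734 + (0.488734 − 0.502892)/3 = 0.484015
I_{2,1} = (4·0.485043 − 0.488734) / 3 = 0.483813
I_{2,2} = (16·0.483813 − 0.484015) / 15 = 0.483800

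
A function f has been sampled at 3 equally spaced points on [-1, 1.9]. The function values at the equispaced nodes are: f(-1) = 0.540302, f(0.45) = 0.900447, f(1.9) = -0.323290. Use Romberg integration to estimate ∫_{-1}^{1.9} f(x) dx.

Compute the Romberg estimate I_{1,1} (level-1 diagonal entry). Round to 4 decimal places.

I_{0,0} (trapezoid, 1 panel, h=2.9000): 0.314667
I_{1,0} (trapezoid, 2 panels, h=1.4500): 1.462982
I_{1,1} = 1.462982 + (1.462982 − 0.314667)/3 = 1.845754

1.8458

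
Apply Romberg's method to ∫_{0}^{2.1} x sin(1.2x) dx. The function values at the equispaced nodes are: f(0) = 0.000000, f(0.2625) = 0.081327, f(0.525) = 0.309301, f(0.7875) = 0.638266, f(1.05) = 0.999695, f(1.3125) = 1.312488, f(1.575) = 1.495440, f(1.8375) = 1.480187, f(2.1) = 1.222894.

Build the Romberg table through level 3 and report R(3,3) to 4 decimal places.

R(0,0) (trapezoid, 1 panel, h=2.1000): 1.284039
R(1,0) (trapezoid, 2 panels, h=1.0500): 1.691699
R(2,0) (trapezoid, 4 panels, h=0.5250): 1.793339
R(3,0) (trapezoid, 8 panels, h=0.2625): 1.818640
R(1,1) = 1.691699 + (1.691699 − 1.284039)/3 = 1.827586
R(2,1) = 1.793339 + (1.793339 − 1.691699)/3 = 1.827219
R(3,1) = 1.818640 + (1.818640 − 1.793339)/3 = 1.827074
R(2,2) = 1.827219 + (1.827219 − 1.827586)/15 = 1.827195
R(3,2) = 1.827074 + (1.827074 − 1.827219)/15 = 1.827064
R(3,3) = 1.827064 + (1.827064 − 1.827195)/63 = 1.827062

1.8271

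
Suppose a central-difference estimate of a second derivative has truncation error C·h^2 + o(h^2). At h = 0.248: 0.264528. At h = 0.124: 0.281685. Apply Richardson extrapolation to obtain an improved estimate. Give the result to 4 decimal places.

0.2874

Extrapolated value = (4·A(h/2) − A(h)) / (4 − 1)
= (4·0.281685 − 0.264528) / 3
= 0.862212 / 3 = 0.287404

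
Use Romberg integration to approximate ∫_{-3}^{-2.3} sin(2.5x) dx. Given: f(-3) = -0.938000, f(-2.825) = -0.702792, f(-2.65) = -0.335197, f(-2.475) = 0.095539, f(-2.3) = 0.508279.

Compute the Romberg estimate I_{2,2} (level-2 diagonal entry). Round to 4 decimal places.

-0.2058

I_{0,0} (trapezoid, 1 panel, h=0.7000): -0.150402
I_{1,0} (trapezoid, 2 panels, h=0.3500): -0.192520
I_{2,0} (trapezoid, 4 panels, h=0.1750): -0.202529
I_{1,1} = -0.192520 + (-0.192520 − (-0.150402))/3 = -0.206559
I_{2,1} = -0.202529 + (-0.202529 − (-0.192520))/3 = -0.205865
I_{2,2} = -0.205865 + (-0.205865 − (-0.206559))/15 = -0.205819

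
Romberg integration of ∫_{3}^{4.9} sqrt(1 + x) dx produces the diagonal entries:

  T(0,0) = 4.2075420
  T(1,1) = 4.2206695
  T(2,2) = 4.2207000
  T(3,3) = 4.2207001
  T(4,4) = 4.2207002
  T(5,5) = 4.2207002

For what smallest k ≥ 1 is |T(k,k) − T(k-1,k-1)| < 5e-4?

|T(1,1) − T(0,0)| = 0.0131275 ≥ 5e-4
|T(2,2) − T(1,1)| = 0.0000305 < 5e-4

k = 2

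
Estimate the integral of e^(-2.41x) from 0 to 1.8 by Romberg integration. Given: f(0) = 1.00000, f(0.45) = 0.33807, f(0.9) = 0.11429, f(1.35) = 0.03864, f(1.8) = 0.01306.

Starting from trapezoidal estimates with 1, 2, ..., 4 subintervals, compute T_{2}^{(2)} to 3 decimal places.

T_{0}^{(0)} (trapezoid, 1 panel, h=1.8000): 0.91175
T_{1}^{(0)} (trapezoid, 2 panels, h=0.9000): 0.55874
T_{2}^{(0)} (trapezoid, 4 panels, h=0.4500): 0.44889
T_{1}^{(1)} = 0.55874 + (0.55874 − 0.91175)/3 = 0.44107
T_{2}^{(1)} = 0.44889 + (0.44889 − 0.55874)/3 = 0.41227
T_{2}^{(2)} = 0.41227 + (0.41227 − 0.44107)/15 = 0.41035

0.410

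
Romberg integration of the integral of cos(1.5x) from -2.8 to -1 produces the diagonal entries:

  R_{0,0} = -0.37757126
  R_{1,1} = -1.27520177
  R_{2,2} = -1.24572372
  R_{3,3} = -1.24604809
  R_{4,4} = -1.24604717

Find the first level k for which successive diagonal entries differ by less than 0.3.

k = 2

|R_{1,1} − R_{0,0}| = 0.89763051 ≥ 0.3
|R_{2,2} − R_{1,1}| = 0.02947805 < 0.3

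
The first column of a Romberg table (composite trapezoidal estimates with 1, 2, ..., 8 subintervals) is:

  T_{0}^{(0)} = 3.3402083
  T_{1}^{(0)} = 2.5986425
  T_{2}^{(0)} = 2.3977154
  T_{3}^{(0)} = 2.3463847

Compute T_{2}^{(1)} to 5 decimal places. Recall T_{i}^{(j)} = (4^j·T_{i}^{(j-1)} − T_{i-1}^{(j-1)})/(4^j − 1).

T_{2}^{(1)} = 2.3977154 + (2.3977154 − 2.5986425)/3 = 2.3307397

2.33074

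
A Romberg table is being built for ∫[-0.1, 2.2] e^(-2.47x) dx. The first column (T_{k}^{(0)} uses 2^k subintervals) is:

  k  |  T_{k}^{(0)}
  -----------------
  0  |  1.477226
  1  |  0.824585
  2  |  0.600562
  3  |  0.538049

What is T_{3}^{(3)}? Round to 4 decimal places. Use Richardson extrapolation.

Richardson extrapolation on the trapezoidal column (denominator 4−1=3):
T_{1}^{(1)} = 0.824585 + (0.824585 − 1.477226)/3 = 0.607038
T_{2}^{(1)} = 0.600562 + (0.600562 − 0.824585)/3 = 0.525888
T_{3}^{(1)} = 0.538049 + (0.538049 − 0.600562)/3 = 0.517211
T_{2}^{(2)} = 0.525888 + (0.525888 − 0.607038)/15 = 0.520478
T_{3}^{(2)} = (16·0.517211 − 0.525888) / 15 = 0.516633
T_{3}^{(3)} = (64·0.516633 − 0.520478) / 63 = 0.516572

0.5166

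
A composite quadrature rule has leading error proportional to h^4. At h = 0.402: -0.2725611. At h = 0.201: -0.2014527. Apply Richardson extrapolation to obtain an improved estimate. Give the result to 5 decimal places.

-0.19671

The leading error scales as h^4; refining by a factor of 2 reduces it by 2^4 = 16.
Extrapolated value = (16·A(h/2) − A(h)) / (16 − 1)
= (16·(-0.2014527) − (-0.2725611)) / 15
= -2.9506821 / 15 = -0.1967121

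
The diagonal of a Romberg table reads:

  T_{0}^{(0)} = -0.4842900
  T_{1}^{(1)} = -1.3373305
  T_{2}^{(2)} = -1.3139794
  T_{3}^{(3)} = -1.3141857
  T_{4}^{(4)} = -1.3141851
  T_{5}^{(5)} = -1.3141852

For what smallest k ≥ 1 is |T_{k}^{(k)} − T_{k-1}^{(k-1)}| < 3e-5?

|T_{1}^{(1)} − T_{0}^{(0)}| = 0.8530405 ≥ 3e-5
|T_{2}^{(2)} − T_{1}^{(1)}| = 0.0233511 ≥ 3e-5
|T_{3}^{(3)} − T_{2}^{(2)}| = 0.0002063 ≥ 3e-5
|T_{4}^{(4)} − T_{3}^{(3)}| = 0.0000006 < 3e-5

k = 4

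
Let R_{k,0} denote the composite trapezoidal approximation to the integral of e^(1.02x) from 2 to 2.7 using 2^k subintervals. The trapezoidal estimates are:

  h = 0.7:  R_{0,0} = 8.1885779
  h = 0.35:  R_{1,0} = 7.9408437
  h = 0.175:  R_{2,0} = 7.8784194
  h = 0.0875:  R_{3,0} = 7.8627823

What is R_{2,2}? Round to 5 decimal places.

7.85757

R_{1,1} = 7.9408437 + (7.9408437 − 8.1885779)/3 = 7.8582656
R_{2,1} = 7.8784194 + (7.8784194 − 7.9408437)/3 = 7.8576113
R_{2,2} = 7.8576113 + (7.8576113 − 7.8582656)/15 = 7.8575677
(Column j=1 coincides with Simpson's rule on the same nodes.)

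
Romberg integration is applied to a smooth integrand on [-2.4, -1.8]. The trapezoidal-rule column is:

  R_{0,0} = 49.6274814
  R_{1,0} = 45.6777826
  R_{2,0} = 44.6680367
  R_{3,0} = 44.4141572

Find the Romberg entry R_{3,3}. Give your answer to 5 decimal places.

R_{1,1} = 45.6777826 + (45.6777826 − 49.6274814)/3 = 44.3612163
R_{2,1} = 44.6680367 + (44.6680367 − 45.6777826)/3 = 44.3314547
R_{3,1} = 44.4141572 + (44.4141572 − 44.6680367)/3 = 44.3295307
R_{2,2} = (16·44.3314547 − 44.3612163) / 15 = 44.3294706
R_{3,2} = (16·44.3295307 − 44.3314547) / 15 = 44.3294024
R_{3,3} = (64·44.3294024 − 44.3294706) / 63 = 44.3294013

44.32940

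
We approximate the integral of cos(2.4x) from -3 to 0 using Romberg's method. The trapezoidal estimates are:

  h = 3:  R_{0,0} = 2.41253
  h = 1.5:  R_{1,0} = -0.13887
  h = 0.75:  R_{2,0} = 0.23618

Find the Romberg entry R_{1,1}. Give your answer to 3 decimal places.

-0.989

R_{1,1} = (4·(-0.13887) − 2.41253) / 3 = -0.98934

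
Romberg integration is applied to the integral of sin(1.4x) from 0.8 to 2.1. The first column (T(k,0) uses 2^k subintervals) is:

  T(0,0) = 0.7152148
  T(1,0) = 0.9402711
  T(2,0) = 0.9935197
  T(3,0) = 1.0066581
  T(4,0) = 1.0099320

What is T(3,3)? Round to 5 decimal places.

1.01102

Richardson extrapolation on the trapezoidal column (denominator 4−1=3):
T(1,1) = (4·0.9402711 − 0.7152148) / 3 = 1.0152899
T(2,1) = (4·0.9935197 − 0.9402711) / 3 = 1.0112692
T(3,1) = (4·1.0066581 − 0.9935197) / 3 = 1.0110376
T(2,2) = (16·1.0112692 − 1.0152899) / 15 = 1.0110012
T(3,2) = (16·1.0110376 − 1.0112692) / 15 = 1.0110222
T(3,3) = 1.0110222 + (1.0110222 − 1.0110012)/63 = 1.0110225
(Column j=1 coincides with Simpson's rule on the same nodes.)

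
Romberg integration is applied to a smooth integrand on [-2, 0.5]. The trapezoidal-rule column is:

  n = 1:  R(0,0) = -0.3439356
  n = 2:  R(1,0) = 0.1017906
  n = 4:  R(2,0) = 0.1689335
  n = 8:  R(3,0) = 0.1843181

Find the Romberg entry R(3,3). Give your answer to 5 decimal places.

Richardson extrapolation on the trapezoidal column (denominator 4−1=3):
R(1,1) = 0.1017906 + (0.1017906 − (-0.3439356))/3 = 0.2503660
R(2,1) = (4·0.1689335 − 0.1017906) / 3 = 0.1913145
R(3,1) = (4·0.1843181 − 0.1689335) / 3 = 0.1894463
R(2,2) = (16·0.1913145 − 0.2503660) / 15 = 0.1873777
R(3,2) = (16·0.1894463 − 0.1913145) / 15 = 0.1893218
R(3,3) = 0.1893218 + (0.1893218 − 0.1873777)/63 = 0.1893527
(Column j=1 coincides with Simpson's rule on the same nodes.)

0.18935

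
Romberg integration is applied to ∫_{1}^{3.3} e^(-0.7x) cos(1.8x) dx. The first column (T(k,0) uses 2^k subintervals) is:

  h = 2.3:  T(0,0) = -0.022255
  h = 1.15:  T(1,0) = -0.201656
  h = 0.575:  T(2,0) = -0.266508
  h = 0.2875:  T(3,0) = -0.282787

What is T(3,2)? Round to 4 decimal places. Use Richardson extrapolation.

-0.2882

Richardson extrapolation on the trapezoidal column (denominator 4−1=3):
T(2,1) = (4·(-0.266508) − (-0.201656)) / 3 = -0.288125
T(3,1) = (4·(-0.282787) − (-0.266508)) / 3 = -0.288213
T(3,2) = (16·(-0.288213) − (-0.288125)) / 15 = -0.288219
(Column j=1 coincides with Simpson's rule on the same nodes.)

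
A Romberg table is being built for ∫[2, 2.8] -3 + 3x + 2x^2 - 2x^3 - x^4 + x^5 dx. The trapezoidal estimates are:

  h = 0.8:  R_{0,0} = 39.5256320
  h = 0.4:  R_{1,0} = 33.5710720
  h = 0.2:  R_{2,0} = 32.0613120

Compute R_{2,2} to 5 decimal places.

31.55618

Richardson extrapolation on the trapezoidal column (denominator 4−1=3):
R_{1,1} = (4·33.5710720 − 39.5256320) / 3 = 31.5862187
R_{2,1} = (4·32.0613120 − 33.5710720) / 3 = 31.5580587
R_{2,2} = (16·31.5580587 − 31.5862187) / 15 = 31.5561814
(Column j=1 coincides with Simpson's rule on the same nodes.)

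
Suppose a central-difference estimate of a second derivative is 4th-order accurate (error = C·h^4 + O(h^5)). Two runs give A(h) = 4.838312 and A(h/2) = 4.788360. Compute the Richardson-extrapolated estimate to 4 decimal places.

4.7850

Extrapolated value = (16·A(h/2) − A(h)) / (16 − 1)
= (16·4.788360 − 4.838312) / 15
= 71.775448 / 15 = 4.785030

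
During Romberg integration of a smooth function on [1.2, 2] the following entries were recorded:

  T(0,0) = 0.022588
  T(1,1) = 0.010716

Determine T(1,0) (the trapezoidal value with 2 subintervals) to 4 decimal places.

0.0137

From T(1,1) = (4·T(1,0) − T(0,0))/3, solve for T(1,0):
4·T(1,0) = 3·0.010716 + 0.022588 = 0.054736
T(1,0) = 0.013684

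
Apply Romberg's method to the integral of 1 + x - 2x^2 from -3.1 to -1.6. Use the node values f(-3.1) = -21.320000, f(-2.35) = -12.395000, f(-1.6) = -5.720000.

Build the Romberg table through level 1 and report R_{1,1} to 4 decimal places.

-19.1550

R_{0,0} (trapezoid, 1 panel, h=1.5000): -20.280000
R_{1,0} (trapezoid, 2 panels, h=0.7500): -19.436250
R_{1,1} = -19.436250 + (-19.436250 − (-20.280000))/3 = -19.155000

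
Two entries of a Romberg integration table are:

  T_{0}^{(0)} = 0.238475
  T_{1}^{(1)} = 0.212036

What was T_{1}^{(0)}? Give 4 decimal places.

From T_{1}^{(1)} = (4·T_{1}^{(0)} − T_{0}^{(0)})/3, solve for T_{1}^{(0)}:
4·T_{1}^{(0)} = 3·0.212036 + 0.238475 = 0.874583
T_{1}^{(0)} = 0.218646

0.2186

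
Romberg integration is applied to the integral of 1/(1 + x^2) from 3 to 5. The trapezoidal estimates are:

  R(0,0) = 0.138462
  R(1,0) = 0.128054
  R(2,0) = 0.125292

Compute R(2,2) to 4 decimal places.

Richardson extrapolation on the trapezoidal column (denominator 4−1=3):
R(1,1) = 0.128054 + (0.128054 − 0.138462)/3 = 0.124585
R(2,1) = (4·0.125292 − 0.128054) / 3 = 0.124371
R(2,2) = 0.124371 + (0.124371 − 0.124585)/15 = 0.124357

0.1244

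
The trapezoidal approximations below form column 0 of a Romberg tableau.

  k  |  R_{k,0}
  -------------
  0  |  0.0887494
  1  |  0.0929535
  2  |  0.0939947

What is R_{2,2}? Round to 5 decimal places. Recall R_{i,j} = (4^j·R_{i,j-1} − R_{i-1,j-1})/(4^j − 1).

0.09434

Richardson extrapolation on the trapezoidal column (denominator 4−1=3):
R_{1,1} = 0.0929535 + (0.0929535 − 0.0887494)/3 = 0.0943549
R_{2,1} = 0.0939947 + (0.0939947 − 0.0929535)/3 = 0.0943418
R_{2,2} = 0.0943418 + (0.0943418 − 0.0943549)/15 = 0.0943409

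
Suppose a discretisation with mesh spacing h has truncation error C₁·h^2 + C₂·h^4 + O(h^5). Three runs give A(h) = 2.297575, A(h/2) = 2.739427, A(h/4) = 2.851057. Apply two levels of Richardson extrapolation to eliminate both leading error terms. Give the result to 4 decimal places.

First eliminate the h^2 term (factor 2^2 = 4):
  B₁ = (4·2.739427 − 2.297575)/3 = 2.886711
  B₂ = (4·2.851057 − 2.739427)/3 = 2.888267
Then eliminate the h^4 term (factor 2^4 = 16):
  (16·2.888267 − 2.886711)/15 = 2.888371

2.8884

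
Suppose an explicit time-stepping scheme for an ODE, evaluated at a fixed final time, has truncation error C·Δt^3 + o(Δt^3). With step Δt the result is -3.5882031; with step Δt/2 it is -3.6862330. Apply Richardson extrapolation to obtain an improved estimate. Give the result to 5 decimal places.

-3.70024

The leading error scales as Δt^3; refining by a factor of 2 reduces it by 2^3 = 8.
Extrapolated value = (8·A(Δt/2) − A(Δt)) / (8 − 1)
= (8·(-3.6862330) − (-3.5882031)) / 7
= -25.9016609 / 7 = -3.7002373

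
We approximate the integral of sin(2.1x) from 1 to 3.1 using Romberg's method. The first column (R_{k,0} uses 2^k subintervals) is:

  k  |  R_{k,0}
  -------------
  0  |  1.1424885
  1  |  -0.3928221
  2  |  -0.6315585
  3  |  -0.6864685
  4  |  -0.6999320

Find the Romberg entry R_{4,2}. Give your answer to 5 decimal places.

-0.70440

R_{3,1} = (4·(-0.6864685) − (-0.6315585)) / 3 = -0.7047718
R_{4,1} = -0.6999320 + (-0.6999320 − (-0.6864685))/3 = -0.7044198
R_{4,2} = -0.7044198 + (-0.7044198 − (-0.7047718))/15 = -0.7043963
(Column j=1 coincides with Simpson's rule on the same nodes.)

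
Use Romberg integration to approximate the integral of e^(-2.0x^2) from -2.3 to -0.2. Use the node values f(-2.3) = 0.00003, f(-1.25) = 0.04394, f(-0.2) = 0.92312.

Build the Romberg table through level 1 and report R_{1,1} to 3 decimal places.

0.385

R_{0,0} (trapezoid, 1 panel, h=2.1000): 0.96931
R_{1,0} (trapezoid, 2 panels, h=1.0500): 0.53079
R_{1,1} = 0.53079 + (0.53079 − 0.96931)/3 = 0.38462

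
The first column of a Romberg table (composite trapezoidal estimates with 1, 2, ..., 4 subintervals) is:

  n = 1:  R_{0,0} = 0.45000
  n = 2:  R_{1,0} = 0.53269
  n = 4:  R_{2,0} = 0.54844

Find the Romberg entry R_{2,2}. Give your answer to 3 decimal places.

R_{1,1} = (4·0.53269 − 0.45000) / 3 = 0.56025
R_{2,1} = (4·0.54844 − 0.53269) / 3 = 0.55369
R_{2,2} = 0.55369 + (0.55369 − 0.56025)/15 = 0.55325

0.553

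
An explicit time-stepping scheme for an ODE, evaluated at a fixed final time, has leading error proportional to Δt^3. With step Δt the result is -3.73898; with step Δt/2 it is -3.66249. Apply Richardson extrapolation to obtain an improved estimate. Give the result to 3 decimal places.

-3.652

The leading error scales as Δt^3; refining by a factor of 2 reduces it by 2^3 = 8.
Extrapolated value = (8·A(Δt/2) − A(Δt)) / (8 − 1)
= (8·(-3.66249) − (-3.73898)) / 7
= -25.56094 / 7 = -3.65156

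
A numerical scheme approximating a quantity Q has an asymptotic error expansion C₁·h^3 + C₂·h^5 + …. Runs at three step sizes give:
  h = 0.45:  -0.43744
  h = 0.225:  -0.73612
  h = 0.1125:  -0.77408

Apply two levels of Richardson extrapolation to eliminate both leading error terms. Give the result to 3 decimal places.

-0.780

First eliminate the h^3 term (factor 2^3 = 8):
  B₁ = (8·(-0.73612) − (-0.43744))/7 = -0.77879
  B₂ = (8·(-0.77408) − (-0.73612))/7 = -0.77950
Then eliminate the h^5 term (factor 2^5 = 32):
  (32·(-0.77950) − (-0.77879))/31 = -0.77952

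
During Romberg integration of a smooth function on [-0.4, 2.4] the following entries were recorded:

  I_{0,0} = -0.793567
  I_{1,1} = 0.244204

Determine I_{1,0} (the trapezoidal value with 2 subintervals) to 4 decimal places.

-0.0152

From I_{1,1} = (4·I_{1,0} − I_{0,0})/3, solve for I_{1,0}:
4·I_{1,0} = 3·0.244204 + (-0.793567) = -0.060955
I_{1,0} = -0.015239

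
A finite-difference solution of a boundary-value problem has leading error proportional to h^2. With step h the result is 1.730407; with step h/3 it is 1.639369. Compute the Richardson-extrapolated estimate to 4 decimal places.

1.6280

The leading error scales as h^2; refining by a factor of 3 reduces it by 3^2 = 9.
Extrapolated value = (9·A(h/3) − A(h)) / (9 − 1)
= (9·1.639369 − 1.730407) / 8
= 13.023914 / 8 = 1.627989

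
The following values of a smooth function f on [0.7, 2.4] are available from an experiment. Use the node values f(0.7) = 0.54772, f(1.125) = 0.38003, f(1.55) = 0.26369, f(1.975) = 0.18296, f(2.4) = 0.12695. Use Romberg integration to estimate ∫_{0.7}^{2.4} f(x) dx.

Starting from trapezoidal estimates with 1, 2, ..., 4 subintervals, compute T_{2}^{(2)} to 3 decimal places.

T_{0}^{(0)} (trapezoid, 1 panel, h=1.7000): 0.57347
T_{1}^{(0)} (trapezoid, 2 panels, h=0.8500): 0.51087
T_{2}^{(0)} (trapezoid, 4 panels, h=0.4250): 0.49471
T_{1}^{(1)} = 0.51087 + (0.51087 − 0.57347)/3 = 0.49000
T_{2}^{(1)} = 0.49471 + (0.49471 − 0.51087)/3 = 0.48932
T_{2}^{(2)} = 0.48932 + (0.48932 − 0.49000)/15 = 0.48927

0.489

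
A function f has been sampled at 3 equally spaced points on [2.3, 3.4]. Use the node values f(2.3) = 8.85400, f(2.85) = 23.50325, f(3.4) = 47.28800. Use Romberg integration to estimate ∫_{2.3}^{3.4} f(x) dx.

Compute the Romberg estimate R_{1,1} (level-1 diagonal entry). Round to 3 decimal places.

R_{0,0} (trapezoid, 1 panel, h=1.1000): 30.87810
R_{1,0} (trapezoid, 2 panels, h=0.5500): 28.36584
R_{1,1} = 28.36584 + (28.36584 − 30.87810)/3 = 27.52842

27.528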